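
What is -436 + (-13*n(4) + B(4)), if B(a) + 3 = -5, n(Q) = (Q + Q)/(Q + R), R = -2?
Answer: -496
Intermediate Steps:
n(Q) = 2*Q/(-2 + Q) (n(Q) = (Q + Q)/(Q - 2) = (2*Q)/(-2 + Q) = 2*Q/(-2 + Q))
B(a) = -8 (B(a) = -3 - 5 = -8)
-436 + (-13*n(4) + B(4)) = -436 + (-26*4/(-2 + 4) - 8) = -436 + (-26*4/2 - 8) = -436 + (-13*4 - 8) = -436 + (-52 - 8) = -436 - 60 = -496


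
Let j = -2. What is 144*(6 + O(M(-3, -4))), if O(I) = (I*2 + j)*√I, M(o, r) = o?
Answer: 864 - 1152*I*√3 ≈ 864.0 - 1995.3*I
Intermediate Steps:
O(I) = √I*(-2 + 2*I) (O(I) = (I*2 - 2)*√I = (2*I - 2)*√I = (-2 + 2*I)*√I = √I*(-2 + 2*I))
144*(6 + O(M(-3, -4))) = 144*(6 + 2*√(-3)*(-1 - 3)) = 144*(6 + 2*(I*√3)*(-4)) = 144*(6 - 8*I*√3) = 864 - 1152*I*√3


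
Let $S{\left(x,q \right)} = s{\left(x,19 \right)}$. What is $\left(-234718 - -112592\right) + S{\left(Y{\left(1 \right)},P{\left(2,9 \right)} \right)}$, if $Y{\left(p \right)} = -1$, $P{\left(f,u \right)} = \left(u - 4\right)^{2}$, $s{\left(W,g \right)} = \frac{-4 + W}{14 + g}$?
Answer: $- \frac{4030163}{33} \approx -1.2213 \cdot 10^{5}$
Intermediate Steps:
$s{\left(W,g \right)} = \frac{-4 + W}{14 + g}$
$P{\left(f,u \right)} = \left(-4 + u\right)^{2}$
$S{\left(x,q \right)} = - \frac{4}{33} + \frac{x}{33}$ ($S{\left(x,q \right)} = \frac{-4 + x}{14 + 19} = \frac{-4 + x}{33} = - \frac{4}{33} + \frac{x}{33}$)
$\left(-234718 - -112592\right) + S{\left(Y{\left(1 \right)},P{\left(2,9 \right)} \right)} = \left(-234718 - -112592\right) + \left(- \frac{4}{33} + \frac{1}{33} \left(-1\right)\right) = \left(-234718 + 112592\right) - \frac{5}{33} = -122126 - \frac{5}{33} = - \frac{4030163}{33}$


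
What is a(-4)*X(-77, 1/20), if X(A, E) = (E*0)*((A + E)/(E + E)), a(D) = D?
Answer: 0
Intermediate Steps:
X(A, E) = 0 (X(A, E) = 0*((A + E)/((2*E))) = 0*((A + E)*(1/(2*E))) = 0*((A + E)/(2*E)) = 0)
a(-4)*X(-77, 1/20) = -4*0 = 0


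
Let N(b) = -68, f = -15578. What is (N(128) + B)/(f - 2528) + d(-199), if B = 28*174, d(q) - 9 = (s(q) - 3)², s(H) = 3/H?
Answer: 6390529075/358507853 ≈ 17.825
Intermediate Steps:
d(q) = 9 + (-3 + 3/q)² (d(q) = 9 + (3/q - 3)² = 9 + (-3 + 3/q)²)
B = 4872
(N(128) + B)/(f - 2528) + d(-199) = (-68 + 4872)/(-15578 - 2528) + (18 - 18/(-199) + 9/(-199)²) = 4804/(-18106) + (18 - 18*(-1/199) + 9*(1/39601)) = 4804*(-1/18106) + (18 + 18/199 + 9/39601) = -2402/9053 + 716409/39601 = 6390529075/358507853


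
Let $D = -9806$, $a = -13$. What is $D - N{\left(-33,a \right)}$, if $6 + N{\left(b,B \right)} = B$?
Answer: $-9787$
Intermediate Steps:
$N{\left(b,B \right)} = -6 + B$
$D - N{\left(-33,a \right)} = -9806 - \left(-6 - 13\right) = -9806 - -19 = -9806 + 19 = -9787$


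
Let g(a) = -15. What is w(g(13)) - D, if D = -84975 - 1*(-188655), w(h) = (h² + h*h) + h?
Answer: -103245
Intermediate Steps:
w(h) = h + 2*h² (w(h) = (h² + h²) + h = 2*h² + h = h + 2*h²)
D = 103680 (D = -84975 + 188655 = 103680)
w(g(13)) - D = -15*(1 + 2*(-15)) - 1*103680 = -15*(1 - 30) - 103680 = -15*(-29) - 103680 = 435 - 103680 = -103245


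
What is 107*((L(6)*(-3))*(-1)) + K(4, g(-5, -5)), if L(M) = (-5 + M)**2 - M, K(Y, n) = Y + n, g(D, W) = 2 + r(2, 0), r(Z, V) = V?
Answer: -1599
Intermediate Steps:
g(D, W) = 2 (g(D, W) = 2 + 0 = 2)
107*((L(6)*(-3))*(-1)) + K(4, g(-5, -5)) = 107*((((-5 + 6)**2 - 1*6)*(-3))*(-1)) + (4 + 2) = 107*(((1**2 - 6)*(-3))*(-1)) + 6 = 107*(((1 - 6)*(-3))*(-1)) + 6 = 107*(-5*(-3)*(-1)) + 6 = 107*(15*(-1)) + 6 = 107*(-15) + 6 = -1605 + 6 = -1599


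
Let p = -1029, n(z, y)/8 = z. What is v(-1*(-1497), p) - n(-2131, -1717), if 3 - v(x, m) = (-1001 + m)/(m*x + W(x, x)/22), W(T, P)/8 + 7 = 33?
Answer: 9962745071/584291 ≈ 17051.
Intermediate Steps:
n(z, y) = 8*z
W(T, P) = 208 (W(T, P) = -56 + 8*33 = -56 + 264 = 208)
v(x, m) = 3 - (-1001 + m)/(104/11 + m*x) (v(x, m) = 3 - (-1001 + m)/(m*x + 208/22) = 3 - (-1001 + m)/(m*x + 208*(1/22)) = 3 - (-1001 + m)/(m*x + 104/11) = 3 - (-1001 + m)/(104/11 + m*x))
v(-1*(-1497), p) - n(-2131, -1717) = (11323 - 11*(-1029) + 33*(-1029)*(-1*(-1497)))/(104 + 11*(-1029)*(-1*(-1497))) - 8*(-2131) = (11323 + 11319 + 33*(-1029)*1497)/(104 + 11*(-1029)*1497) - 1*(-17048) = (11323 + 11319 - 50833629)/(104 - 16944543) + 17048 = -50810987/(-16944439) + 17048 = -1/16944439*(-50810987) + 17048 = 1752103/584291 + 17048 = 9962745071/584291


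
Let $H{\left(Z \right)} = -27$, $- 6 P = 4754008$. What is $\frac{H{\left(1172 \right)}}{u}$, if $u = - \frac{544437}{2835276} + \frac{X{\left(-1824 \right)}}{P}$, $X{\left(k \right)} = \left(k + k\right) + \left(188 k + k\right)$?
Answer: $- \frac{5054596794828}{46365707089} \approx -109.02$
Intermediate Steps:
$P = - \frac{2377004}{3}$ ($P = \left(- \frac{1}{6}\right) 4754008 = - \frac{2377004}{3} \approx -7.9234 \cdot 10^{5}$)
$X{\left(k \right)} = 191 k$ ($X{\left(k \right)} = 2 k + 189 k = 191 k$)
$u = \frac{139097121267}{561621866092}$ ($u = - \frac{544437}{2835276} + \frac{191 \left(-1824\right)}{- \frac{2377004}{3}} = \left(-544437\right) \frac{1}{2835276} - - \frac{261288}{594251} = - \frac{181479}{945092} + \frac{261288}{594251} = \frac{139097121267}{561621866092} \approx 0.24767$)
$\frac{H{\left(1172 \right)}}{u} = - \frac{27}{\frac{139097121267}{561621866092}} = \left(-27\right) \frac{561621866092}{139097121267} = - \frac{5054596794828}{46365707089}$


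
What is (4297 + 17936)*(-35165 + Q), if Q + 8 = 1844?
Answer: -741003657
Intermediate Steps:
Q = 1836 (Q = -8 + 1844 = 1836)
(4297 + 17936)*(-35165 + Q) = (4297 + 17936)*(-35165 + 1836) = 22233*(-33329) = -741003657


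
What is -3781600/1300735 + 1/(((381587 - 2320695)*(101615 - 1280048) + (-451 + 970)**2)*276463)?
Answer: -477803741606819264079853/164347379373531324254625 ≈ -2.9073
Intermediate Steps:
-3781600/1300735 + 1/(((381587 - 2320695)*(101615 - 1280048) + (-451 + 970)**2)*276463) = -3781600*1/1300735 + (1/276463)/(-1939108*(-1178433) + 519**2) = -756320/260147 + (1/276463)/(2285108857764 + 269361) = -756320/260147 + (1/276463)/2285109127125 = -756320/260147 + (1/2285109127125)*(1/276463) = -756320/260147 + 1/631748124612358875 = -477803741606819264079853/164347379373531324254625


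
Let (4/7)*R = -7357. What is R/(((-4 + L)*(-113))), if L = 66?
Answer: 51499/28024 ≈ 1.8377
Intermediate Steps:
R = -51499/4 (R = (7/4)*(-7357) = -51499/4 ≈ -12875.)
R/(((-4 + L)*(-113))) = -51499*(-1/(113*(-4 + 66)))/4 = -51499/(4*(62*(-113))) = -51499/4/(-7006) = -51499/4*(-1/7006) = 51499/28024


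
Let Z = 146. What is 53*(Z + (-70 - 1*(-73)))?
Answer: 7897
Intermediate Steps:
53*(Z + (-70 - 1*(-73))) = 53*(146 + (-70 - 1*(-73))) = 53*(146 + (-70 + 73)) = 53*(146 + 3) = 53*149 = 7897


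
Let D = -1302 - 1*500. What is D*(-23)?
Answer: 41446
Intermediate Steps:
D = -1802 (D = -1302 - 500 = -1802)
D*(-23) = -1802*(-23) = 41446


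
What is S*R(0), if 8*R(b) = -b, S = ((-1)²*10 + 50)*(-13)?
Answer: 0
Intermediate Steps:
S = -780 (S = (1*10 + 50)*(-13) = (10 + 50)*(-13) = 60*(-13) = -780)
R(b) = -b/8 (R(b) = (-b)/8 = -b/8)
S*R(0) = -(-195)*0/2 = -780*0 = 0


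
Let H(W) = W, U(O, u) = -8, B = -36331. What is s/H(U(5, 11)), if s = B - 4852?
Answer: 41183/8 ≈ 5147.9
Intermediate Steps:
s = -41183 (s = -36331 - 4852 = -41183)
s/H(U(5, 11)) = -41183/(-8) = -41183*(-⅛) = 41183/8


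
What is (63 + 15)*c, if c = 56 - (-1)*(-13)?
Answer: 3354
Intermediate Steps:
c = 43 (c = 56 - 1*13 = 56 - 13 = 43)
(63 + 15)*c = (63 + 15)*43 = 78*43 = 3354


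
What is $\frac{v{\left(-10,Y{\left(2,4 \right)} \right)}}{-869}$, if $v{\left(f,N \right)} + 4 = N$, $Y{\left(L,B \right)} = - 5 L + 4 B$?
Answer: $- \frac{2}{869} \approx -0.0023015$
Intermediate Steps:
$v{\left(f,N \right)} = -4 + N$
$\frac{v{\left(-10,Y{\left(2,4 \right)} \right)}}{-869} = \frac{-4 + \left(\left(-5\right) 2 + 4 \cdot 4\right)}{-869} = \left(-4 + \left(-10 + 16\right)\right) \left(- \frac{1}{869}\right) = \left(-4 + 6\right) \left(- \frac{1}{869}\right) = 2 \left(- \frac{1}{869}\right) = - \frac{2}{869}$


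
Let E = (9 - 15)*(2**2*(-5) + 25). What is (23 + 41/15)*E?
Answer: -772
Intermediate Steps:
E = -30 (E = -6*(4*(-5) + 25) = -6*(-20 + 25) = -6*5 = -30)
(23 + 41/15)*E = (23 + 41/15)*(-30) = (386/15)*(-30) = -772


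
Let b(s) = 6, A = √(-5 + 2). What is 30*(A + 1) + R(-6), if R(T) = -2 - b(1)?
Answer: 22 + 30*I*√3 ≈ 22.0 + 51.962*I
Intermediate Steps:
A = I*√3 (A = √(-3) = I*√3 ≈ 1.732*I)
R(T) = -8 (R(T) = -2 - 1*6 = -2 - 6 = -8)
30*(A + 1) + R(-6) = 30*(I*√3 + 1) - 8 = 30*(1 + I*√3) - 8 = (30 + 30*I*√3) - 8 = 22 + 30*I*√3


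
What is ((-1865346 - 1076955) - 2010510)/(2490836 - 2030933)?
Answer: -1650937/153301 ≈ -10.769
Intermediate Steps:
((-1865346 - 1076955) - 2010510)/(2490836 - 2030933) = (-2942301 - 2010510)/459903 = -4952811*1/459903 = -1650937/153301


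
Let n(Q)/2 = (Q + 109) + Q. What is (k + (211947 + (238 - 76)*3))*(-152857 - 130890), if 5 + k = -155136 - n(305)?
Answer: -15848404938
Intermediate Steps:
n(Q) = 218 + 4*Q (n(Q) = 2*((Q + 109) + Q) = 2*((109 + Q) + Q) = 2*(109 + 2*Q) = 218 + 4*Q)
k = -156579 (k = -5 + (-155136 - (218 + 4*305)) = -5 + (-155136 - (218 + 1220)) = -5 + (-155136 - 1*1438) = -5 + (-155136 - 1438) = -5 - 156574 = -156579)
(k + (211947 + (238 - 76)*3))*(-152857 - 130890) = (-156579 + (211947 + (238 - 76)*3))*(-152857 - 130890) = (-156579 + (211947 + 162*3))*(-283747) = (-156579 + (211947 + 486))*(-283747) = (-156579 + 212433)*(-283747) = 55854*(-283747) = -15848404938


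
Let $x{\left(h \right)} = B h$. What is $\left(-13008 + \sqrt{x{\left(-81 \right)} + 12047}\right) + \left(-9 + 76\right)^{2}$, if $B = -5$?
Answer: $-8519 + 2 \sqrt{3113} \approx -8407.4$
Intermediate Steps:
$x{\left(h \right)} = - 5 h$
$\left(-13008 + \sqrt{x{\left(-81 \right)} + 12047}\right) + \left(-9 + 76\right)^{2} = \left(-13008 + \sqrt{\left(-5\right) \left(-81\right) + 12047}\right) + \left(-9 + 76\right)^{2} = \left(-13008 + \sqrt{405 + 12047}\right) + 67^{2} = \left(-13008 + \sqrt{12452}\right) + 4489 = \left(-13008 + 2 \sqrt{3113}\right) + 4489 = -8519 + 2 \sqrt{3113}$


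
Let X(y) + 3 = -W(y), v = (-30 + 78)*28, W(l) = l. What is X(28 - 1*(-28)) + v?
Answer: 1285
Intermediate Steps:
v = 1344 (v = 48*28 = 1344)
X(y) = -3 - y
X(28 - 1*(-28)) + v = (-3 - (28 - 1*(-28))) + 1344 = (-3 - (28 + 28)) + 1344 = (-3 - 1*56) + 1344 = (-3 - 56) + 1344 = -59 + 1344 = 1285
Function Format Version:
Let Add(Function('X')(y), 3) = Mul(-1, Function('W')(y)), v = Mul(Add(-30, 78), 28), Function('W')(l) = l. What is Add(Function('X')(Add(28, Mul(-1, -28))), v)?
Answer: 1285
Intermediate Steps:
v = 1344 (v = Mul(48, 28) = 1344)
Function('X')(y) = Add(-3, Mul(-1, y))
Add(Function('X')(Add(28, Mul(-1, -28))), v) = Add(Add(-3, Mul(-1, Add(28, Mul(-1, -28)))), 1344) = Add(Add(-3, Mul(-1, Add(28, 28))), 1344) = Add(Add(-3, Mul(-1, 56)), 1344) = Add(Add(-3, -56), 1344) = Add(-59, 1344) = 1285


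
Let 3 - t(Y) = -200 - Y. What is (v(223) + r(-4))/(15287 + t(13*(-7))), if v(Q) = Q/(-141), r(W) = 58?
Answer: 7955/2171259 ≈ 0.0036638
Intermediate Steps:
t(Y) = 203 + Y (t(Y) = 3 - (-200 - Y) = 3 + (200 + Y) = 203 + Y)
v(Q) = -Q/141 (v(Q) = Q*(-1/141) = -Q/141)
(v(223) + r(-4))/(15287 + t(13*(-7))) = (-1/141*223 + 58)/(15287 + (203 + 13*(-7))) = (-223/141 + 58)/(15287 + (203 - 91)) = 7955/(141*(15287 + 112)) = (7955/141)/15399 = (7955/141)*(1/15399) = 7955/2171259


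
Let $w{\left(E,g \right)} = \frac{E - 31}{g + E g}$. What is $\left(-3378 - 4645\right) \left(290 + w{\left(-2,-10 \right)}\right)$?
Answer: $- \frac{23001941}{10} \approx -2.3002 \cdot 10^{6}$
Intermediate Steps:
$w{\left(E,g \right)} = \frac{-31 + E}{g + E g}$
$\left(-3378 - 4645\right) \left(290 + w{\left(-2,-10 \right)}\right) = \left(-3378 - 4645\right) \left(290 + \frac{-31 - 2}{\left(-10\right) \left(1 - 2\right)}\right) = - 8023 \left(290 - \frac{1}{10} \frac{1}{-1} \left(-33\right)\right) = - 8023 \left(290 - \left(- \frac{1}{10}\right) \left(-33\right)\right) = - 8023 \left(290 - \frac{33}{10}\right) = \left(-8023\right) \frac{2867}{10} = - \frac{23001941}{10}$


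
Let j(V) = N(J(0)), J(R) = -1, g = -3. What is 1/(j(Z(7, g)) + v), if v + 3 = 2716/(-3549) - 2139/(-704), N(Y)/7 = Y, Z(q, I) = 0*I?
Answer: -356928/2757959 ≈ -0.12942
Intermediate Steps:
Z(q, I) = 0
N(Y) = 7*Y
j(V) = -7 (j(V) = 7*(-1) = -7)
v = -259463/356928 (v = -3 + (2716/(-3549) - 2139/(-704)) = -3 + (2716*(-1/3549) - 2139*(-1/704)) = -3 + (-388/507 + 2139/704) = -3 + 811321/356928 = -259463/356928 ≈ -0.72693)
1/(j(Z(7, g)) + v) = 1/(-7 - 259463/356928) = 1/(-2757959/356928) = -356928/2757959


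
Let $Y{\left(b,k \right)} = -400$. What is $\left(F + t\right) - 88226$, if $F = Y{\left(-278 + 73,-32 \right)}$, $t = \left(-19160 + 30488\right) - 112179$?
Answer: $-189477$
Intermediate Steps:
$t = -100851$ ($t = 11328 - 112179 = -100851$)
$F = -400$
$\left(F + t\right) - 88226 = \left(-400 - 100851\right) - 88226 = -101251 - 88226 = -189477$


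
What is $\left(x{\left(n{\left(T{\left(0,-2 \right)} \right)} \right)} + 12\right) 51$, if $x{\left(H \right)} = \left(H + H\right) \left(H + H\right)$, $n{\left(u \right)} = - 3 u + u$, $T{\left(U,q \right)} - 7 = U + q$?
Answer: $21012$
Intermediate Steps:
$T{\left(U,q \right)} = 7 + U + q$ ($T{\left(U,q \right)} = 7 + \left(U + q\right) = 7 + U + q$)
$n{\left(u \right)} = - 2 u$
$x{\left(H \right)} = 4 H^{2}$ ($x{\left(H \right)} = 2 H 2 H = 4 H^{2}$)
$\left(x{\left(n{\left(T{\left(0,-2 \right)} \right)} \right)} + 12\right) 51 = \left(4 \left(- 2 \left(7 + 0 - 2\right)\right)^{2} + 12\right) 51 = \left(4 \left(\left(-2\right) 5\right)^{2} + 12\right) 51 = \left(4 \left(-10\right)^{2} + 12\right) 51 = \left(4 \cdot 100 + 12\right) 51 = \left(400 + 12\right) 51 = 412 \cdot 51 = 21012$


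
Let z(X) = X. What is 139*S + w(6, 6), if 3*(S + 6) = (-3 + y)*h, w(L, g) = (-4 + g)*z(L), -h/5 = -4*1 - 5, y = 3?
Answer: -822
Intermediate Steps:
h = 45 (h = -5*(-4*1 - 5) = -5*(-4 - 5) = -5*(-9) = 45)
w(L, g) = L*(-4 + g) (w(L, g) = (-4 + g)*L = L*(-4 + g))
S = -6 (S = -6 + ((-3 + 3)*45)/3 = -6 + (0*45)/3 = -6 + (1/3)*0 = -6 + 0 = -6)
139*S + w(6, 6) = 139*(-6) + 6*(-4 + 6) = -834 + 6*2 = -834 + 12 = -822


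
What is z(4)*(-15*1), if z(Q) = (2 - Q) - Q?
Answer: 90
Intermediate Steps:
z(Q) = 2 - 2*Q
z(4)*(-15*1) = (2 - 2*4)*(-15*1) = (2 - 8)*(-15) = -6*(-15) = 90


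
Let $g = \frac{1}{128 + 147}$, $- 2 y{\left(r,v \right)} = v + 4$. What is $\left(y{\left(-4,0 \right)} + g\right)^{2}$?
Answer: $\frac{301401}{75625} \approx 3.9855$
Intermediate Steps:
$y{\left(r,v \right)} = -2 - \frac{v}{2}$ ($y{\left(r,v \right)} = - \frac{v + 4}{2} = - \frac{4 + v}{2} = -2 - \frac{v}{2}$)
$g = \frac{1}{275} \approx 0.0036364$
$\left(y{\left(-4,0 \right)} + g\right)^{2} = \left(\left(-2 - 0\right) + \frac{1}{275}\right)^{2} = \left(\left(-2 + 0\right) + \frac{1}{275}\right)^{2} = \left(-2 + \frac{1}{275}\right)^{2} = \left(- \frac{549}{275}\right)^{2} = \frac{301401}{75625}$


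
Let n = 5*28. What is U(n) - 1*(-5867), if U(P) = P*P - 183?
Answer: 25284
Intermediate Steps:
n = 140
U(P) = -183 + P**2 (U(P) = P**2 - 183 = -183 + P**2)
U(n) - 1*(-5867) = (-183 + 140**2) - 1*(-5867) = (-183 + 19600) + 5867 = 19417 + 5867 = 25284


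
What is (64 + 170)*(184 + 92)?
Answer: 64584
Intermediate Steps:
(64 + 170)*(184 + 92) = 234*276 = 64584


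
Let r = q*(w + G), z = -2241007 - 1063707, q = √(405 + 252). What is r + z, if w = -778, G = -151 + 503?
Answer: -3304714 - 1278*√73 ≈ -3.3156e+6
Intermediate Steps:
q = 3*√73 (q = √657 = 3*√73 ≈ 25.632)
G = 352
z = -3304714
r = -1278*√73 (r = (3*√73)*(-778 + 352) = (3*√73)*(-426) = -1278*√73 ≈ -10919.)
r + z = -1278*√73 - 3304714 = -3304714 - 1278*√73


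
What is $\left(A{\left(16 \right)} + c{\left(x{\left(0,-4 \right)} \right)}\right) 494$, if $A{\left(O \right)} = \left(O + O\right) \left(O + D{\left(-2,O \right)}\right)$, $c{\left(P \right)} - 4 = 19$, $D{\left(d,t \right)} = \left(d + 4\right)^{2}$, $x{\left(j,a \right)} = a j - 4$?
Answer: $327522$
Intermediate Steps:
$x{\left(j,a \right)} = -4 + a j$
$D{\left(d,t \right)} = \left(4 + d\right)^{2}$
$c{\left(P \right)} = 23$ ($c{\left(P \right)} = 4 + 19 = 23$)
$A{\left(O \right)} = 2 O \left(4 + O\right)$ ($A{\left(O \right)} = \left(O + O\right) \left(O + \left(4 - 2\right)^{2}\right) = 2 O \left(O + 2^{2}\right) = 2 O \left(O + 4\right) = 2 O \left(4 + O\right)$)
$\left(A{\left(16 \right)} + c{\left(x{\left(0,-4 \right)} \right)}\right) 494 = \left(2 \cdot 16 \left(4 + 16\right) + 23\right) 494 = \left(2 \cdot 16 \cdot 20 + 23\right) 494 = \left(640 + 23\right) 494 = 663 \cdot 494 = 327522$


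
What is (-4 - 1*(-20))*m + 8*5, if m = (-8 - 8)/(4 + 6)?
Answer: 72/5 ≈ 14.400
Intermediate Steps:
m = -8/5 (m = -16/10 = -16*1/10 = -8/5 ≈ -1.6000)
(-4 - 1*(-20))*m + 8*5 = (-4 - 1*(-20))*(-8/5) + 8*5 = (-4 + 20)*(-8/5) + 40 = 16*(-8/5) + 40 = -128/5 + 40 = 72/5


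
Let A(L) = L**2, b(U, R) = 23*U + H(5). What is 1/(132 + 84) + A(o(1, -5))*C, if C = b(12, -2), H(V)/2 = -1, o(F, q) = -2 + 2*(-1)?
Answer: 946945/216 ≈ 4384.0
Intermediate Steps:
o(F, q) = -4 (o(F, q) = -2 - 2 = -4)
H(V) = -2 (H(V) = 2*(-1) = -2)
b(U, R) = -2 + 23*U (b(U, R) = 23*U - 2 = -2 + 23*U)
C = 274 (C = -2 + 23*12 = -2 + 276 = 274)
1/(132 + 84) + A(o(1, -5))*C = 1/(132 + 84) + (-4)**2*274 = 1/216 + 16*274 = 1/216 + 4384 = 946945/216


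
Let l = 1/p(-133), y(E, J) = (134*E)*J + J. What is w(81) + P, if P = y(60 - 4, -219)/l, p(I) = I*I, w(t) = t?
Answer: -29073551874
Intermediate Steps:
p(I) = I²
y(E, J) = J + 134*E*J (y(E, J) = 134*E*J + J = J + 134*E*J)
l = 1/17689 (l = 1/((-133)²) = 1/17689 ≈ 5.6532e-5)
P = -29073551955 (P = (-219*(1 + 134*(60 - 4)))/(1/17689) = -219*(1 + 134*56)*17689 = -219*(1 + 7504)*17689 = -219*7505*17689 = -1643595*17689 = -29073551955)
w(81) + P = 81 - 29073551955 = -29073551874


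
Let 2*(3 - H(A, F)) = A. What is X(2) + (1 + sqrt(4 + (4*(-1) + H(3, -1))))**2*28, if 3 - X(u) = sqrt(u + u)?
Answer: 71 + 28*sqrt(6) ≈ 139.59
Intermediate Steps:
H(A, F) = 3 - A/2
X(u) = 3 - sqrt(2)*sqrt(u) (X(u) = 3 - sqrt(u + u) = 3 - sqrt(2*u) = 3 - sqrt(2)*sqrt(u))
X(2) + (1 + sqrt(4 + (4*(-1) + H(3, -1))))**2*28 = (3 - sqrt(2)*sqrt(2)) + (1 + sqrt(4 + (4*(-1) + (3 - 1/2*3))))**2*28 = (3 - 2) + (1 + sqrt(4 + (-4 + (3 - 3/2))))**2*28 = 1 + (1 + sqrt(4 + (-4 + 3/2)))**2*28 = 1 + (1 + sqrt(4 - 5/2))**2*28 = 1 + (1 + sqrt(3/2))**2*28 = 1 + (1 + sqrt(6)/2)**2*28 = 1 + 28*(1 + sqrt(6)/2)**2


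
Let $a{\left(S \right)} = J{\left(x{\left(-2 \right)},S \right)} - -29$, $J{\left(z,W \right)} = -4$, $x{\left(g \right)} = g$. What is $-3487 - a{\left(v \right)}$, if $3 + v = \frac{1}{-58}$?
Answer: $-3512$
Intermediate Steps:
$v = - \frac{175}{58}$ ($v = -3 + \frac{1}{-58} = -3 - \frac{1}{58} = - \frac{175}{58} \approx -3.0172$)
$a{\left(S \right)} = 25$ ($a{\left(S \right)} = -4 - -29 = -4 + 29 = 25$)
$-3487 - a{\left(v \right)} = -3487 - 25 = -3512$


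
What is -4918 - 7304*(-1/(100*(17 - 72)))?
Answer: -614916/125 ≈ -4919.3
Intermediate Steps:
-4918 - 7304*(-1/(100*(17 - 72))) = -4918 - 7304/((-55*(-100))) = -4918 - 7304/5500 = -4918 - 7304*1/5500 = -4918 - 166/125 = -614916/125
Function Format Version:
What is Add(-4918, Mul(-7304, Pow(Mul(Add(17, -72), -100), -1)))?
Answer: Rational(-614916, 125) ≈ -4919.3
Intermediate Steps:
Add(-4918, Mul(-7304, Pow(Mul(Add(17, -72), -100), -1))) = Add(-4918, Mul(-7304, Pow(Mul(-55, -100), -1))) = Add(-4918, Mul(-7304, Pow(5500, -1))) = Add(-4918, Mul(-7304, Rational(1, 5500))) = Add(-4918, Rational(-166, 125)) = Rational(-614916, 125)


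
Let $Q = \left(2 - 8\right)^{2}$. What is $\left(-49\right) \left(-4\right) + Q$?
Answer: $232$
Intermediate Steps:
$Q = 36$ ($Q = \left(2 - 8\right)^{2} = \left(-6\right)^{2} = 36$)
$\left(-49\right) \left(-4\right) + Q = \left(-49\right) \left(-4\right) + 36 = 196 + 36 = 232$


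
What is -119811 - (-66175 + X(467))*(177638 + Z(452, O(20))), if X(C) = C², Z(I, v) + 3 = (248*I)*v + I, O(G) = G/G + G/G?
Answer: -61111931817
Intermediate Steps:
O(G) = 2 (O(G) = 1 + 1 = 2)
Z(I, v) = -3 + I + 248*I*v (Z(I, v) = -3 + ((248*I)*v + I) = -3 + (248*I*v + I) = -3 + (I + 248*I*v) = -3 + I + 248*I*v)
-119811 - (-66175 + X(467))*(177638 + Z(452, O(20))) = -119811 - (-66175 + 467²)*(177638 + (-3 + 452 + 248*452*2)) = -119811 - (-66175 + 218089)*(177638 + (-3 + 452 + 224192)) = -119811 - 151914*(177638 + 224641) = -119811 - 151914*402279 = -119811 - 1*61111812006 = -119811 - 61111812006 = -61111931817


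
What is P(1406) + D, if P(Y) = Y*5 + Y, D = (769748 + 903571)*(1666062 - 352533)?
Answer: 2197953041187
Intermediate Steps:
D = 2197953032751 (D = 1673319*1313529 = 2197953032751)
P(Y) = 6*Y (P(Y) = 5*Y + Y = 6*Y)
P(1406) + D = 6*1406 + 2197953032751 = 8436 + 2197953032751 = 2197953041187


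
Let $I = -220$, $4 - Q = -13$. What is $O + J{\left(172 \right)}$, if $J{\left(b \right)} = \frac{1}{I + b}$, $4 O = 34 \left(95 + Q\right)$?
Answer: $\frac{45695}{48} \approx 951.98$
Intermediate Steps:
$Q = 17$ ($Q = 4 - -13 = 4 + 13 = 17$)
$O = 952$ ($O = \frac{34 \left(95 + 17\right)}{4} = \frac{34 \cdot 112}{4} = \frac{1}{4} \cdot 3808 = 952$)
$J{\left(b \right)} = \frac{1}{-220 + b}$
$O + J{\left(172 \right)} = 952 + \frac{1}{-220 + 172} = 952 + \frac{1}{-48} = 952 - \frac{1}{48} = \frac{45695}{48}$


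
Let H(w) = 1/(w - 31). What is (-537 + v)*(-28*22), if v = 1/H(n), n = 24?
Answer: 335104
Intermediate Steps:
H(w) = 1/(-31 + w)
v = -7 (v = 1/(1/(-31 + 24)) = 1/(1/(-7)) = 1/(-1/7) = -7)
(-537 + v)*(-28*22) = (-537 - 7)*(-28*22) = -544*(-616) = 335104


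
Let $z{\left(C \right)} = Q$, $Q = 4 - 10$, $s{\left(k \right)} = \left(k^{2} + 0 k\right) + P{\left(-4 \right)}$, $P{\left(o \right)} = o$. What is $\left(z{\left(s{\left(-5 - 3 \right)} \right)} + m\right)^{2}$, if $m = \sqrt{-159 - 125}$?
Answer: $4 \left(3 - i \sqrt{71}\right)^{2} \approx -248.0 - 202.23 i$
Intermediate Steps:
$m = 2 i \sqrt{71}$ ($m = \sqrt{-284} = 2 i \sqrt{71} \approx 16.852 i$)
$s{\left(k \right)} = -4 + k^{2}$ ($s{\left(k \right)} = \left(k^{2} + 0 k\right) - 4 = \left(k^{2} + 0\right) - 4 = k^{2} - 4 = -4 + k^{2}$)
$Q = -6$ ($Q = 4 - 10 = -6$)
$z{\left(C \right)} = -6$
$\left(z{\left(s{\left(-5 - 3 \right)} \right)} + m\right)^{2} = \left(-6 + 2 i \sqrt{71}\right)^{2}$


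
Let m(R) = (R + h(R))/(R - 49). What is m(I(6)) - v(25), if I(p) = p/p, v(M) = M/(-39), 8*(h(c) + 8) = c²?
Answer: 1305/1664 ≈ 0.78426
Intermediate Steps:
h(c) = -8 + c²/8
v(M) = -M/39 (v(M) = M*(-1/39) = -M/39)
I(p) = 1
m(R) = (-8 + R + R²/8)/(-49 + R) (m(R) = (R + (-8 + R²/8))/(R - 49) = (-8 + R + R²/8)/(-49 + R))
m(I(6)) - v(25) = (-8 + 1 + (⅛)*1²)/(-49 + 1) - (-1)*25/39 = (-8 + 1 + (⅛)*1)/(-48) - 1*(-25/39) = -(-8 + 1 + ⅛)/48 + 25/39 = -1/48*(-55/8) + 25/39 = 55/384 + 25/39 = 1305/1664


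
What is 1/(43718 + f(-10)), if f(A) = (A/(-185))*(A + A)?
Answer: 37/1617526 ≈ 2.2874e-5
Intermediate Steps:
f(A) = -2*A²/185 (f(A) = (A*(-1/185))*(2*A) = (-A/185)*(2*A) = -2*A²/185)
1/(43718 + f(-10)) = 1/(43718 - 2/185*(-10)²) = 1/(43718 - 2/185*100) = 1/(43718 - 40/37) = 1/(1617526/37) = 37/1617526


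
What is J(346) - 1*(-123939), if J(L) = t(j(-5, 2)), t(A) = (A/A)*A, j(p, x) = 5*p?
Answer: 123914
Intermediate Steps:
t(A) = A (t(A) = 1*A = A)
J(L) = -25 (J(L) = 5*(-5) = -25)
J(346) - 1*(-123939) = -25 - 1*(-123939) = -25 + 123939 = 123914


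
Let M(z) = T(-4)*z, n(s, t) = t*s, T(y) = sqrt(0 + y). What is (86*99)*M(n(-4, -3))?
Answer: 204336*I ≈ 2.0434e+5*I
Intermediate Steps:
T(y) = sqrt(y)
n(s, t) = s*t
M(z) = 2*I*z (M(z) = sqrt(-4)*z = (2*I)*z = 2*I*z)
(86*99)*M(n(-4, -3)) = (86*99)*(2*I*(-4*(-3))) = 8514*(2*I*12) = 8514*(24*I) = 204336*I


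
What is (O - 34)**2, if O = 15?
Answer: 361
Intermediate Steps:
(O - 34)**2 = (15 - 34)**2 = (-19)**2 = 361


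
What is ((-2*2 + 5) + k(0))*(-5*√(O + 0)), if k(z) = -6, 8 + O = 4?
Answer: 50*I ≈ 50.0*I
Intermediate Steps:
O = -4 (O = -8 + 4 = -4)
((-2*2 + 5) + k(0))*(-5*√(O + 0)) = ((-2*2 + 5) - 6)*(-5*√(-4 + 0)) = ((-4 + 5) - 6)*(-10*I) = (1 - 6)*(-10*I) = -(-50)*I = 50*I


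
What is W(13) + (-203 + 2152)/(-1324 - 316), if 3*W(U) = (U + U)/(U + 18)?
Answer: -138617/152520 ≈ -0.90884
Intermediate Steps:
W(U) = 2*U/(3*(18 + U)) (W(U) = ((U + U)/(U + 18))/3 = ((2*U)/(18 + U))/3 = (2*U/(18 + U))/3 = 2*U/(3*(18 + U)))
W(13) + (-203 + 2152)/(-1324 - 316) = (⅔)*13/(18 + 13) + (-203 + 2152)/(-1324 - 316) = (⅔)*13/31 + 1949/(-1640) = (⅔)*13*(1/31) + 1949*(-1/1640) = 26/93 - 1949/1640 = -138617/152520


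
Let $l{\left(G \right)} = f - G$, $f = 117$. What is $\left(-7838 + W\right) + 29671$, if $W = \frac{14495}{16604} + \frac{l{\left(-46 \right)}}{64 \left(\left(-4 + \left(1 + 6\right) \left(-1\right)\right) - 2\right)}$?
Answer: $\frac{75405485803}{3453632} \approx 21834.0$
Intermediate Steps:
$l{\left(G \right)} = 117 - G$
$W = \frac{2338347}{3453632}$ ($W = \frac{14495}{16604} + \frac{117 - -46}{64 \left(\left(-4 + \left(1 + 6\right) \left(-1\right)\right) - 2\right)} = 14495 \cdot \frac{1}{16604} + \frac{117 + 46}{64 \left(\left(-4 + 7 \left(-1\right)\right) - 2\right)} = \frac{14495}{16604} + \frac{163}{64 \left(\left(-4 - 7\right) - 2\right)} = \frac{14495}{16604} + \frac{163}{64 \left(-11 - 2\right)} = \frac{14495}{16604} + \frac{163}{64 \left(-13\right)} = \frac{14495}{16604} + \frac{163}{-832} = \frac{14495}{16604} + 163 \left(- \frac{1}{832}\right) = \frac{14495}{16604} - \frac{163}{832} = \frac{2338347}{3453632} \approx 0.67707$)
$\left(-7838 + W\right) + 29671 = \left(-7838 + \frac{2338347}{3453632}\right) + 29671 = - \frac{27067229269}{3453632} + 29671 = \frac{75405485803}{3453632}$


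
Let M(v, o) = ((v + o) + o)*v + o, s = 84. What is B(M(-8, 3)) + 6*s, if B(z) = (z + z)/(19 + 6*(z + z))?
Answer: 6554/13 ≈ 504.15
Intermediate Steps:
M(v, o) = o + v*(v + 2*o) (M(v, o) = ((o + v) + o)*v + o = (v + 2*o)*v + o = v*(v + 2*o) + o = o + v*(v + 2*o))
B(z) = 2*z/(19 + 12*z) (B(z) = (2*z)/(19 + 6*(2*z)) = (2*z)/(19 + 12*z) = 2*z/(19 + 12*z))
B(M(-8, 3)) + 6*s = 2*(3 + (-8)**2 + 2*3*(-8))/(19 + 12*(3 + (-8)**2 + 2*3*(-8))) + 6*84 = 2*(3 + 64 - 48)/(19 + 12*(3 + 64 - 48)) + 504 = 2*19/(19 + 12*19) + 504 = 2*19/(19 + 228) + 504 = 2*19/247 + 504 = 2*19*(1/247) + 504 = 2/13 + 504 = 6554/13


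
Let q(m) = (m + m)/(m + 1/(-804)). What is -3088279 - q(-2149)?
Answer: -5335922646955/1727797 ≈ -3.0883e+6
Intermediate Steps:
q(m) = 2*m/(-1/804 + m) (q(m) = (2*m)/(m - 1/804) = (2*m)/(-1/804 + m) = 2*m/(-1/804 + m))
-3088279 - q(-2149) = -3088279 - 1608*(-2149)/(-1 + 804*(-2149)) = -3088279 - 1608*(-2149)/(-1 - 1727796) = -3088279 - 1608*(-2149)/(-1727797) = -3088279 - 1608*(-2149)*(-1)/1727797 = -3088279 - 1*3455592/1727797 = -3088279 - 3455592/1727797 = -5335922646955/1727797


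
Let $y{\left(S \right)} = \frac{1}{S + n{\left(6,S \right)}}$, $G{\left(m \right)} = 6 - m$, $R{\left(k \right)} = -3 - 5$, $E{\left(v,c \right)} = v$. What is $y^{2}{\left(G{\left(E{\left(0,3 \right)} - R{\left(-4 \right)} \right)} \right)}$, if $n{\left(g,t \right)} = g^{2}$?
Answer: $\frac{1}{1156} \approx 0.00086505$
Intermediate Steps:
$R{\left(k \right)} = -8$
$y{\left(S \right)} = \frac{1}{36 + S}$ ($y{\left(S \right)} = \frac{1}{S + 6^{2}} = \frac{1}{S + 36} = \frac{1}{36 + S}$)
$y^{2}{\left(G{\left(E{\left(0,3 \right)} - R{\left(-4 \right)} \right)} \right)} = \left(\frac{1}{36 + \left(6 - \left(0 - -8\right)\right)}\right)^{2} = \left(\frac{1}{36 + \left(6 - \left(0 + 8\right)\right)}\right)^{2} = \left(\frac{1}{36 + \left(6 - 8\right)}\right)^{2} = \left(\frac{1}{36 - 2}\right)^{2} = \left(\frac{1}{34}\right)^{2} = \frac{1}{1156}$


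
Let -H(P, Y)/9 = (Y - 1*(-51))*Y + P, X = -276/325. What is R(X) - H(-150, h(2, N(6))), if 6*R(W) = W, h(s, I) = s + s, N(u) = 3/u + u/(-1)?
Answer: 204704/325 ≈ 629.86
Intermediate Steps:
N(u) = -u + 3/u (N(u) = 3/u + u*(-1) = 3/u - u = -u + 3/u)
h(s, I) = 2*s
X = -276/325 (X = -276*1/325 = -276/325 ≈ -0.84923)
R(W) = W/6
H(P, Y) = -9*P - 9*Y*(51 + Y) (H(P, Y) = -9*((Y - 1*(-51))*Y + P) = -9*((Y + 51)*Y + P) = -9*((51 + Y)*Y + P) = -9*(Y*(51 + Y) + P) = -9*(P + Y*(51 + Y)) = -9*P - 9*Y*(51 + Y))
R(X) - H(-150, h(2, N(6))) = (1/6)*(-276/325) - (-918*2 - 9*(-150) - 9*(2*2)**2) = -46/325 - (-459*4 + 1350 - 9*4**2) = -46/325 - (-1836 + 1350 - 9*16) = -46/325 - (-1836 + 1350 - 144) = -46/325 - 1*(-630) = -46/325 + 630 = 204704/325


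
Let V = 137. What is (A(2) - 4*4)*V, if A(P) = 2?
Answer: -1918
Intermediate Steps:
(A(2) - 4*4)*V = (2 - 4*4)*137 = (2 - 16)*137 = -14*137 = -1918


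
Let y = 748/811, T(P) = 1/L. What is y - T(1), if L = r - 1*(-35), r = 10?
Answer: 32849/36495 ≈ 0.90010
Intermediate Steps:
L = 45 (L = 10 - 1*(-35) = 10 + 35 = 45)
T(P) = 1/45
y = 748/811 (y = 748*(1/811) = 748/811 ≈ 0.92232)
y - T(1) = 748/811 - 1*1/45 = 748/811 - 1/45 = 32849/36495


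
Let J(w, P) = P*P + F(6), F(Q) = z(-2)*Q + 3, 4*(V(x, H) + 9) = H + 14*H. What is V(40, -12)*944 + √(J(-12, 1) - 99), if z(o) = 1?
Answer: -50976 + I*√89 ≈ -50976.0 + 9.434*I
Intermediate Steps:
V(x, H) = -9 + 15*H/4 (V(x, H) = -9 + (H + 14*H)/4 = -9 + (15*H)/4 = -9 + 15*H/4)
F(Q) = 3 + Q (F(Q) = 1*Q + 3 = Q + 3 = 3 + Q)
J(w, P) = 9 + P² (J(w, P) = P*P + (3 + 6) = P² + 9 = 9 + P²)
V(40, -12)*944 + √(J(-12, 1) - 99) = (-9 + (15/4)*(-12))*944 + √((9 + 1²) - 99) = (-9 - 45)*944 + √((9 + 1) - 99) = -54*944 + √(10 - 99) = -50976 + √(-89) = -50976 + I*√89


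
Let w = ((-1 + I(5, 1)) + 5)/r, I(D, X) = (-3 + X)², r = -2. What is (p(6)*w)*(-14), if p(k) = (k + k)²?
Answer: 8064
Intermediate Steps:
p(k) = 4*k² (p(k) = (2*k)² = 4*k²)
w = -4 (w = ((-1 + (-3 + 1)²) + 5)/(-2) = ((-1 + (-2)²) + 5)*(-½) = ((-1 + 4) + 5)*(-½) = (3 + 5)*(-½) = 8*(-½) = -4)
(p(6)*w)*(-14) = ((4*6²)*(-4))*(-14) = ((4*36)*(-4))*(-14) = (144*(-4))*(-14) = -576*(-14) = 8064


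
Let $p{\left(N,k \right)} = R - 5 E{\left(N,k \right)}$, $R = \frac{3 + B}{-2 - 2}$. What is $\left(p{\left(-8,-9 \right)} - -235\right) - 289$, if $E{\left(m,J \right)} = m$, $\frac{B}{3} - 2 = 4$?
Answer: $- \frac{77}{4} \approx -19.25$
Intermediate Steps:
$B = 18$ ($B = 6 + 3 \cdot 4 = 6 + 12 = 18$)
$R = - \frac{21}{4}$ ($R = \frac{3 + 18}{-2 - 2} = \frac{21}{-4} = 21 \left(- \frac{1}{4}\right) = - \frac{21}{4} \approx -5.25$)
$p{\left(N,k \right)} = - \frac{21}{4} - 5 N$
$\left(p{\left(-8,-9 \right)} - -235\right) - 289 = \left(\left(- \frac{21}{4} - -40\right) - -235\right) - 289 = \left(\left(- \frac{21}{4} + 40\right) + 235\right) - 289 = \left(\frac{139}{4} + 235\right) - 289 = \frac{1079}{4} - 289 = - \frac{77}{4}$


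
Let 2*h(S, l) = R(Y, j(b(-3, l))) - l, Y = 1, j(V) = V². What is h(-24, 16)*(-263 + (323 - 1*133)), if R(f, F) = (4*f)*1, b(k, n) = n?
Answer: 438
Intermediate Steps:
R(f, F) = 4*f
h(S, l) = 2 - l/2 (h(S, l) = (4*1 - l)/2 = (4 - l)/2 = 2 - l/2)
h(-24, 16)*(-263 + (323 - 1*133)) = (2 - ½*16)*(-263 + (323 - 1*133)) = (2 - 8)*(-263 + (323 - 133)) = -6*(-263 + 190) = -6*(-73) = 438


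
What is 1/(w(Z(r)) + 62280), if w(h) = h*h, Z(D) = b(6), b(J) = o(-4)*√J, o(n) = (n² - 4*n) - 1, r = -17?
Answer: 1/68046 ≈ 1.4696e-5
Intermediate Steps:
o(n) = -1 + n² - 4*n
b(J) = 31*√J (b(J) = (-1 + (-4)² - 4*(-4))*√J = (-1 + 16 + 16)*√J = 31*√J)
Z(D) = 31*√6
w(h) = h²
1/(w(Z(r)) + 62280) = 1/((31*√6)² + 62280) = 1/(5766 + 62280) = 1/68046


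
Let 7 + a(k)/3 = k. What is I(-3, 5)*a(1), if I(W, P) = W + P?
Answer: -36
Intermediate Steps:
I(W, P) = P + W
a(k) = -21 + 3*k
I(-3, 5)*a(1) = (5 - 3)*(-21 + 3*1) = 2*(-21 + 3) = 2*(-18) = -36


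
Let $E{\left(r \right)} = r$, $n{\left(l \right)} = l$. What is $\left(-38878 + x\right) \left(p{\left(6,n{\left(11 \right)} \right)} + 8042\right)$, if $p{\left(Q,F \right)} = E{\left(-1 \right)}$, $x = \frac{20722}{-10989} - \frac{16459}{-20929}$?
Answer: $- \frac{6536424111519155}{20908071} \approx -3.1263 \cdot 10^{8}$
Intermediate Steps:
$x = - \frac{252822787}{229988781}$ ($x = 20722 \left(- \frac{1}{10989}\right) - - \frac{16459}{20929} = - \frac{20722}{10989} + \frac{16459}{20929} = - \frac{252822787}{229988781} \approx -1.0993$)
$p{\left(Q,F \right)} = -1$
$\left(-38878 + x\right) \left(p{\left(6,n{\left(11 \right)} \right)} + 8042\right) = \left(-38878 - \frac{252822787}{229988781}\right) \left(-1 + 8042\right) = \left(- \frac{8941756650505}{229988781}\right) 8041 = - \frac{6536424111519155}{20908071}$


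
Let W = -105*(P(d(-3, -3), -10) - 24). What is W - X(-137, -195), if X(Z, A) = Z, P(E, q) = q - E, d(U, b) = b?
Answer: 3392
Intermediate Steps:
W = 3255 (W = -105*((-10 - 1*(-3)) - 24) = -105*((-10 + 3) - 24) = -105*(-7 - 24) = -105*(-31) = 3255)
W - X(-137, -195) = 3255 - 1*(-137) = 3255 + 137 = 3392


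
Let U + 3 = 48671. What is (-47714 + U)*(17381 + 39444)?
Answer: 54211050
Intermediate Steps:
U = 48668 (U = -3 + 48671 = 48668)
(-47714 + U)*(17381 + 39444) = (-47714 + 48668)*(17381 + 39444) = 954*56825 = 54211050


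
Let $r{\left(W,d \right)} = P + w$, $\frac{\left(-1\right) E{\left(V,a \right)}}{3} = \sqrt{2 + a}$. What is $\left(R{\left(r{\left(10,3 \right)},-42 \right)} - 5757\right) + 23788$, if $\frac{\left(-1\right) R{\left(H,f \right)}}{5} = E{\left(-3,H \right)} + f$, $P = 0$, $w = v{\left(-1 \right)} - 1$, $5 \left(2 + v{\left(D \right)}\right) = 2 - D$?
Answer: $18241 + 3 i \sqrt{10} \approx 18241.0 + 9.4868 i$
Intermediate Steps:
$v{\left(D \right)} = - \frac{8}{5} - \frac{D}{5}$ ($v{\left(D \right)} = -2 + \frac{2 - D}{5} = -2 - \left(- \frac{2}{5} + \frac{D}{5}\right) = - \frac{8}{5} - \frac{D}{5}$)
$w = - \frac{12}{5}$ ($w = \left(- \frac{8}{5} - - \frac{1}{5}\right) - 1 = \left(- \frac{8}{5} + \frac{1}{5}\right) - 1 = - \frac{7}{5} - 1 = - \frac{12}{5} \approx -2.4$)
$E{\left(V,a \right)} = - 3 \sqrt{2 + a}$
$r{\left(W,d \right)} = - \frac{12}{5}$ ($r{\left(W,d \right)} = 0 - \frac{12}{5} = - \frac{12}{5}$)
$R{\left(H,f \right)} = - 5 f + 15 \sqrt{2 + H}$ ($R{\left(H,f \right)} = - 5 \left(- 3 \sqrt{2 + H} + f\right) = - 5 \left(f - 3 \sqrt{2 + H}\right) = - 5 f + 15 \sqrt{2 + H}$)
$\left(R{\left(r{\left(10,3 \right)},-42 \right)} - 5757\right) + 23788 = \left(\left(\left(-5\right) \left(-42\right) + 15 \sqrt{2 - \frac{12}{5}}\right) - 5757\right) + 23788 = \left(\left(210 + 15 \sqrt{- \frac{2}{5}}\right) - 5757\right) + 23788 = \left(\left(210 + 15 \frac{i \sqrt{10}}{5}\right) - 5757\right) + 23788 = \left(\left(210 + 3 i \sqrt{10}\right) - 5757\right) + 23788 = \left(-5547 + 3 i \sqrt{10}\right) + 23788 = 18241 + 3 i \sqrt{10}$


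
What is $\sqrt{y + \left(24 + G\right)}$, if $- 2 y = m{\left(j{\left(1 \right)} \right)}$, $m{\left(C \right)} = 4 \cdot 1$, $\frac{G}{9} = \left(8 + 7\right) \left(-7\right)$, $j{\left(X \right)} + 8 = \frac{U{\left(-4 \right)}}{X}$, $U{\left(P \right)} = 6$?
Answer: $i \sqrt{923} \approx 30.381 i$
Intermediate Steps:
$j{\left(X \right)} = -8 + \frac{6}{X}$
$G = -945$ ($G = 9 \left(8 + 7\right) \left(-7\right) = 9 \cdot 15 \left(-7\right) = 9 \left(-105\right) = -945$)
$m{\left(C \right)} = 4$
$y = -2$ ($y = \left(- \frac{1}{2}\right) 4 = -2$)
$\sqrt{y + \left(24 + G\right)} = \sqrt{-2 + \left(24 - 945\right)} = \sqrt{-2 - 921} = \sqrt{-923} = i \sqrt{923}$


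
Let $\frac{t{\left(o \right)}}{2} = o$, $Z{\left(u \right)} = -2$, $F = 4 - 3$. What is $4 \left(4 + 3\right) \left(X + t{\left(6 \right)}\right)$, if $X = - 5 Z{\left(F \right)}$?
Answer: $616$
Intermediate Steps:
$F = 1$
$X = 10$ ($X = \left(-5\right) \left(-2\right) = 10$)
$t{\left(o \right)} = 2 o$
$4 \left(4 + 3\right) \left(X + t{\left(6 \right)}\right) = 4 \left(4 + 3\right) \left(10 + 2 \cdot 6\right) = 4 \cdot 7 \left(10 + 12\right) = 28 \cdot 22 = 616$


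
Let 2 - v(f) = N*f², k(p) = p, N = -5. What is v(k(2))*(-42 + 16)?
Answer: -572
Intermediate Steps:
v(f) = 2 + 5*f² (v(f) = 2 - (-5)*f² = 2 + 5*f²)
v(k(2))*(-42 + 16) = (2 + 5*2²)*(-42 + 16) = (2 + 5*4)*(-26) = (2 + 20)*(-26) = 22*(-26) = -572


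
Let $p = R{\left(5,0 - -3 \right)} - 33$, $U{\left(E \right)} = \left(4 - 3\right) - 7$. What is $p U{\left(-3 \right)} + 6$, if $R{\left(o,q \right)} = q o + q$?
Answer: $96$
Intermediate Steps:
$R{\left(o,q \right)} = q + o q$ ($R{\left(o,q \right)} = o q + q = q + o q$)
$U{\left(E \right)} = -6$ ($U{\left(E \right)} = \left(4 - 3\right) - 7 = 1 - 7 = -6$)
$p = -15$ ($p = \left(0 - -3\right) \left(1 + 5\right) - 33 = \left(0 + 3\right) 6 - 33 = 3 \cdot 6 - 33 = 18 - 33 = -15$)
$p U{\left(-3 \right)} + 6 = \left(-15\right) \left(-6\right) + 6 = 90 + 6 = 96$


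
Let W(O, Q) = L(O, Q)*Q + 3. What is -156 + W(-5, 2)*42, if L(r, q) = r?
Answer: -450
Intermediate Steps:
W(O, Q) = 3 + O*Q (W(O, Q) = O*Q + 3 = 3 + O*Q)
-156 + W(-5, 2)*42 = -156 + (3 - 5*2)*42 = -156 + (3 - 10)*42 = -156 - 7*42 = -156 - 294 = -450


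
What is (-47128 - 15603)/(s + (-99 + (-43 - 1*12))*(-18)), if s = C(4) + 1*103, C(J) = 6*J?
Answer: -62731/2899 ≈ -21.639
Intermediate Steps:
s = 127 (s = 6*4 + 1*103 = 24 + 103 = 127)
(-47128 - 15603)/(s + (-99 + (-43 - 1*12))*(-18)) = (-47128 - 15603)/(127 + (-99 + (-43 - 1*12))*(-18)) = -62731/(127 + (-99 + (-43 - 12))*(-18)) = -62731/(127 + (-99 - 55)*(-18)) = -62731/(127 - 154*(-18)) = -62731/(127 + 2772) = -62731/2899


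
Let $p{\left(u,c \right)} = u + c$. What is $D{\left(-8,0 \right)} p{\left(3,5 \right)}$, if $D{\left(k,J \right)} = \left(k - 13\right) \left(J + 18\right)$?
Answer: $-3024$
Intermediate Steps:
$p{\left(u,c \right)} = c + u$
$D{\left(k,J \right)} = \left(-13 + k\right) \left(18 + J\right)$
$D{\left(-8,0 \right)} p{\left(3,5 \right)} = \left(-234 - 0 + 18 \left(-8\right) + 0 \left(-8\right)\right) \left(5 + 3\right) = \left(-234 + 0 - 144 + 0\right) 8 = \left(-378\right) 8 = -3024$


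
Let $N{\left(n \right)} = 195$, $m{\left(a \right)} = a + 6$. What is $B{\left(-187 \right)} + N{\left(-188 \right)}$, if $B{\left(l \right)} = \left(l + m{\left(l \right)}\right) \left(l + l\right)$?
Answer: $137827$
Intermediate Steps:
$m{\left(a \right)} = 6 + a$
$B{\left(l \right)} = 2 l \left(6 + 2 l\right)$ ($B{\left(l \right)} = \left(l + \left(6 + l\right)\right) \left(l + l\right) = \left(6 + 2 l\right) 2 l = 2 l \left(6 + 2 l\right)$)
$B{\left(-187 \right)} + N{\left(-188 \right)} = 4 \left(-187\right) \left(3 - 187\right) + 195 = 4 \left(-187\right) \left(-184\right) + 195 = 137632 + 195 = 137827$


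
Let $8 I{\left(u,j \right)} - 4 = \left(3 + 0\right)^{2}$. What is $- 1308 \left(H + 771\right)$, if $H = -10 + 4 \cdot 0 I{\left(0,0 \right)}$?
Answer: $-995388$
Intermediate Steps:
$I{\left(u,j \right)} = \frac{13}{8}$ ($I{\left(u,j \right)} = \frac{1}{2} + \frac{\left(3 + 0\right)^{2}}{8} = \frac{1}{2} + \frac{3^{2}}{8} = \frac{1}{2} + \frac{1}{8} \cdot 9 = \frac{1}{2} + \frac{9}{8} = \frac{13}{8}$)
$H = -10$ ($H = -10 + 4 \cdot 0 \cdot \frac{13}{8} = -10 + 0 \cdot \frac{13}{8} = -10 + 0 = -10$)
$- 1308 \left(H + 771\right) = - 1308 \left(-10 + 771\right) = \left(-1308\right) 761 = -995388$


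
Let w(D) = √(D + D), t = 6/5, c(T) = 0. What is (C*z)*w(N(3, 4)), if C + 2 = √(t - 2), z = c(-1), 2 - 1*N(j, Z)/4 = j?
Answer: 0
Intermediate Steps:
N(j, Z) = 8 - 4*j
t = 6/5 (t = 6*(⅕) = 6/5 ≈ 1.2000)
z = 0
w(D) = √2*√D (w(D) = √(2*D) = √2*√D)
C = -2 + 2*I*√5/5 (C = -2 + √(6/5 - 2) = -2 + √(-⅘) = -2 + 2*I*√5/5 ≈ -2.0 + 0.89443*I)
(C*z)*w(N(3, 4)) = ((-2 + 2*I*√5/5)*0)*(√2*√(8 - 4*3)) = 0*(√2*√(8 - 12)) = 0*(√2*√(-4)) = 0*(√2*(2*I)) = 0*(2*I*√2) = 0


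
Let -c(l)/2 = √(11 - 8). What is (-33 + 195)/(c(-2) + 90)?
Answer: 1215/674 + 27*√3/674 ≈ 1.8721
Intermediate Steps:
c(l) = -2*√3 (c(l) = -2*√(11 - 8) = -2*√3)
(-33 + 195)/(c(-2) + 90) = (-33 + 195)/(-2*√3 + 90) = 162/(90 - 2*√3)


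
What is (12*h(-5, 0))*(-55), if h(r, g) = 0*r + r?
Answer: 3300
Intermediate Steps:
h(r, g) = r (h(r, g) = 0 + r = r)
(12*h(-5, 0))*(-55) = (12*(-5))*(-55) = -60*(-55) = 3300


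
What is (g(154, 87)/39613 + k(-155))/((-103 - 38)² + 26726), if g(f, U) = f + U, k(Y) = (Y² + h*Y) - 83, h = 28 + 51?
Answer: 463353502/1846243091 ≈ 0.25097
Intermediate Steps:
h = 79
k(Y) = -83 + Y² + 79*Y (k(Y) = (Y² + 79*Y) - 83 = -83 + Y² + 79*Y)
g(f, U) = U + f
(g(154, 87)/39613 + k(-155))/((-103 - 38)² + 26726) = ((87 + 154)/39613 + (-83 + (-155)² + 79*(-155)))/((-103 - 38)² + 26726) = (241*(1/39613) + (-83 + 24025 - 12245))/((-141)² + 26726) = (241/39613 + 11697)/(19881 + 26726) = (463353502/39613)/46607 = (463353502/39613)*(1/46607) = 463353502/1846243091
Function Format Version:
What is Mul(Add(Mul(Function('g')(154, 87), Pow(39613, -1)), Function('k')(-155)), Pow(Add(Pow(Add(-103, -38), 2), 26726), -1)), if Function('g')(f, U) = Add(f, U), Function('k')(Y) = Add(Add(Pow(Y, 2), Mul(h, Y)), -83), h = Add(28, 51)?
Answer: Rational(463353502, 1846243091) ≈ 0.25097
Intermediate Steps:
h = 79
Function('k')(Y) = Add(-83, Pow(Y, 2), Mul(79, Y)) (Function('k')(Y) = Add(Add(Pow(Y, 2), Mul(79, Y)), -83) = Add(-83, Pow(Y, 2), Mul(79, Y)))
Function('g')(f, U) = Add(U, f)
Mul(Add(Mul(Function('g')(154, 87), Pow(39613, -1)), Function('k')(-155)), Pow(Add(Pow(Add(-103, -38), 2), 26726), -1)) = Mul(Add(Mul(Add(87, 154), Pow(39613, -1)), Add(-83, Pow(-155, 2), Mul(79, -155))), Pow(Add(Pow(Add(-103, -38), 2), 26726), -1)) = Mul(Add(Mul(241, Rational(1, 39613)), Add(-83, 24025, -12245)), Pow(Add(Pow(-141, 2), 26726), -1)) = Mul(Add(Rational(241, 39613), 11697), Pow(Add(19881, 26726), -1)) = Mul(Rational(463353502, 39613), Pow(46607, -1)) = Mul(Rational(463353502, 39613), Rational(1, 46607)) = Rational(463353502, 1846243091)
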